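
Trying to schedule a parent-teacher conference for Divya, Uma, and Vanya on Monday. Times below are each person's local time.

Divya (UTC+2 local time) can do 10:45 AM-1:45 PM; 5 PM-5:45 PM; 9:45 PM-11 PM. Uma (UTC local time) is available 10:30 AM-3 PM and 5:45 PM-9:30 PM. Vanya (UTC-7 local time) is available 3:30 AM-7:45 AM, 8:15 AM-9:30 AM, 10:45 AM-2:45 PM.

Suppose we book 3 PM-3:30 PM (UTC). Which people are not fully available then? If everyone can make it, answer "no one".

Divya in UTC: 08:45-11:45, 15:00-15:45, 19:45-21:00 (subtract 2h to convert from UTC+2).
Uma in UTC: 10:30-15:00, 17:45-21:30.
Vanya in UTC: 10:30-14:45, 15:15-16:30, 17:45-21:45 (add 7h to convert from UTC-7).
Divya: free for 15:00-15:30. Uma: not fully free for 15:00-15:30. Vanya: not fully free for 15:00-15:30.

Uma, Vanya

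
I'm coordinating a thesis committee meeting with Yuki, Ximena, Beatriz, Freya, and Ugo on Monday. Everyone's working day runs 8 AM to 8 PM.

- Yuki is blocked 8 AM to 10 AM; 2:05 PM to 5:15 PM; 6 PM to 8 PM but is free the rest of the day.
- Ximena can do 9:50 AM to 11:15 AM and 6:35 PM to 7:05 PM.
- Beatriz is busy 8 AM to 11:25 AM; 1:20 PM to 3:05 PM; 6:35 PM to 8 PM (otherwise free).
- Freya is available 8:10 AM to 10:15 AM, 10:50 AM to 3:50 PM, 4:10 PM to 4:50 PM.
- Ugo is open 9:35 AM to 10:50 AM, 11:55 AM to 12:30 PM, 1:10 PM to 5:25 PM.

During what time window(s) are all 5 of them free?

Yuki free: 10:00-14:05, 17:15-18:00 (invert busy blocks within the working day).
Ximena free: 09:50-11:15, 18:35-19:05.
Beatriz free: 11:25-13:20, 15:05-18:35 (invert busy blocks within the working day).
Freya free: 08:10-10:15, 10:50-15:50, 16:10-16:50.
Ugo free: 09:35-10:50, 11:55-12:30, 13:10-17:25.
Yuki ∩ Ximena: 10:00-11:15.
Yuki ∩ Ximena ∩ Beatriz: ∅.
Yuki ∩ Ximena ∩ Beatriz ∩ Freya: ∅.
Yuki ∩ Ximena ∩ Beatriz ∩ Freya ∩ Ugo: ∅.
There is no time when everyone is free.

none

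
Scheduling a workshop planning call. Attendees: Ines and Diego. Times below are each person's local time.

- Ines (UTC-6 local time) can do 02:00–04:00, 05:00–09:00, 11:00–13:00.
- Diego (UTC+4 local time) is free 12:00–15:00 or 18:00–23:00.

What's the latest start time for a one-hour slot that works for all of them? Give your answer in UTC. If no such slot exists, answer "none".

18:00

Ines in UTC: 08:00-10:00, 11:00-15:00, 17:00-19:00 (add 6h to convert from UTC-6).
Diego in UTC: 08:00-11:00, 14:00-19:00 (subtract 4h to convert from UTC+4).
Ines ∩ Diego: 08:00-10:00, 14:00-15:00, 17:00-19:00.
The last common window of at least 60 minutes is 17:00-19:00; a 60-minute meeting can start as late as 18:00 and still end by 19:00.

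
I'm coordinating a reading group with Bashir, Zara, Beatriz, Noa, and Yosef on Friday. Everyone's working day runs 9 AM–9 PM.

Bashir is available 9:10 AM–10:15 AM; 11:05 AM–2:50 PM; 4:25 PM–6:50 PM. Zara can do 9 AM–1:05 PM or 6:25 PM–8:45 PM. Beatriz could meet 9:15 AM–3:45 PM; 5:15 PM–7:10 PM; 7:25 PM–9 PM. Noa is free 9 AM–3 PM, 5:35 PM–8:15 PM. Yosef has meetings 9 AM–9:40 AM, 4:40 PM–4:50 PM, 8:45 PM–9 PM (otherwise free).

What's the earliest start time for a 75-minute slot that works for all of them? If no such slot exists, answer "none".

Bashir free: 09:10-10:15, 11:05-14:50, 16:25-18:50.
Zara free: 09:00-13:05, 18:25-20:45.
Beatriz free: 09:15-15:45, 17:15-19:10, 19:25-21:00.
Noa free: 09:00-15:00, 17:35-20:15.
Yosef free: 09:40-16:40, 16:50-20:45 (invert busy blocks within the working day).
Bashir ∩ Zara: 09:10-10:15, 11:05-13:05, 18:25-18:50.
Bashir ∩ Zara ∩ Beatriz: 09:15-10:15, 11:05-13:05, 18:25-18:50.
Bashir ∩ Zara ∩ Beatriz ∩ Noa: 09:15-10:15, 11:05-13:05, 18:25-18:50.
Bashir ∩ Zara ∩ Beatriz ∩ Noa ∩ Yosef: 09:40-10:15, 11:05-13:05, 18:25-18:50.
The first common window of at least 75 minutes is 11:05-13:05, so the earliest start is 11:05.

11:05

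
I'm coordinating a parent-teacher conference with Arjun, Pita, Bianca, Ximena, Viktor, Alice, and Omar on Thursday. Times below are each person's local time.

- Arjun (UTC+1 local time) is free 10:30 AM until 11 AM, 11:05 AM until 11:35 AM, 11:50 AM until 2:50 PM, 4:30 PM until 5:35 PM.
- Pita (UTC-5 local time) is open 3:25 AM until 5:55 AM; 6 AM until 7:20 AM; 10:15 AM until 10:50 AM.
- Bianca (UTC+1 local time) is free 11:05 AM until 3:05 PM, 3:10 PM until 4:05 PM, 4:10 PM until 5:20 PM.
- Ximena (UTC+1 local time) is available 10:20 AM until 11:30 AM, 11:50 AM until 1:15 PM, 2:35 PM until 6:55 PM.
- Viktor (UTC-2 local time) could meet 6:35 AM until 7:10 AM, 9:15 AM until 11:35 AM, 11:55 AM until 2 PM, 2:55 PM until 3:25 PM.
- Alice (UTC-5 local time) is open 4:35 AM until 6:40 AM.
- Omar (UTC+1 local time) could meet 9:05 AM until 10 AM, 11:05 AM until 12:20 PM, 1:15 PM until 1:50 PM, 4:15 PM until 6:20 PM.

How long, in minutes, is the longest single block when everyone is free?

Arjun in UTC: 09:30-10:00, 10:05-10:35, 10:50-13:50, 15:30-16:35 (subtract 1h to convert from UTC+1).
Pita in UTC: 08:25-10:55, 11:00-12:20, 15:15-15:50 (add 5h to convert from UTC-5).
Bianca in UTC: 10:05-14:05, 14:10-15:05, 15:10-16:20 (subtract 1h to convert from UTC+1).
Ximena in UTC: 09:20-10:30, 10:50-12:15, 13:35-17:55 (subtract 1h to convert from UTC+1).
Viktor in UTC: 08:35-09:10, 11:15-13:35, 13:55-16:00, 16:55-17:25 (add 2h to convert from UTC-2).
Alice in UTC: 09:35-11:40 (add 5h to convert from UTC-5).
Omar in UTC: 08:05-09:00, 10:05-11:20, 12:15-12:50, 15:15-17:20 (subtract 1h to convert from UTC+1).
Arjun ∩ Pita: 09:30-10:00, 10:05-10:35, 10:50-10:55, 11:00-12:20, 15:30-15:50.
Arjun ∩ Pita ∩ Bianca: 10:05-10:35, 10:50-10:55, 11:00-12:20, 15:30-15:50.
Arjun ∩ Pita ∩ Bianca ∩ Ximena: 10:05-10:30, 10:50-10:55, 11:00-12:15, 15:30-15:50.
Arjun ∩ Pita ∩ Bianca ∩ Ximena ∩ Viktor: 11:15-12:15, 15:30-15:50.
Arjun ∩ Pita ∩ Bianca ∩ Ximena ∩ Viktor ∩ Alice: 11:15-11:40.
Arjun ∩ Pita ∩ Bianca ∩ Ximena ∩ Viktor ∩ Alice ∩ Omar: 11:15-11:20.
The longest is 11:15-11:20 at 5 minutes.

5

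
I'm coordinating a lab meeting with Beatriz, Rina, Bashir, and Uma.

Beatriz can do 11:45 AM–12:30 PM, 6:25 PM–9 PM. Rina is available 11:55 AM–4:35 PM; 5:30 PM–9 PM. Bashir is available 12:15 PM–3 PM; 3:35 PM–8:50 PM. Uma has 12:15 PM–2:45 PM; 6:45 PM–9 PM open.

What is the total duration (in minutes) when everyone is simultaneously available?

140

Beatriz ∩ Rina: 11:55-12:30, 18:25-21:00.
Beatriz ∩ Rina ∩ Bashir: 12:15-12:30, 18:25-20:50.
Beatriz ∩ Rina ∩ Bashir ∩ Uma: 12:15-12:30, 18:45-20:50.
Summing the common windows: 15 + 125 = 140 minutes.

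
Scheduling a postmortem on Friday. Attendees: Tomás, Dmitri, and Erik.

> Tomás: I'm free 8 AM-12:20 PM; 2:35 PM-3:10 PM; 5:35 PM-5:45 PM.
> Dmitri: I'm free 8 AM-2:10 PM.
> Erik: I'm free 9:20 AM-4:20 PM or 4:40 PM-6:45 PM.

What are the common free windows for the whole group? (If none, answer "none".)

09:20-12:20

Tomás ∩ Dmitri: 08:00-12:20.
Tomás ∩ Dmitri ∩ Erik: 09:20-12:20.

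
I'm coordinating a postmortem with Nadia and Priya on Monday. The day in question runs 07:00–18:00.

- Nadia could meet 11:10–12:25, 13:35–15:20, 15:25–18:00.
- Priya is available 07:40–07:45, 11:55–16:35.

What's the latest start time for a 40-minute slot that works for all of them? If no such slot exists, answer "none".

Nadia ∩ Priya: 11:55-12:25, 13:35-15:20, 15:25-16:35.
The last common window of at least 40 minutes is 15:25-16:35; a 40-minute meeting can start as late as 15:55 and still end by 16:35.

15:55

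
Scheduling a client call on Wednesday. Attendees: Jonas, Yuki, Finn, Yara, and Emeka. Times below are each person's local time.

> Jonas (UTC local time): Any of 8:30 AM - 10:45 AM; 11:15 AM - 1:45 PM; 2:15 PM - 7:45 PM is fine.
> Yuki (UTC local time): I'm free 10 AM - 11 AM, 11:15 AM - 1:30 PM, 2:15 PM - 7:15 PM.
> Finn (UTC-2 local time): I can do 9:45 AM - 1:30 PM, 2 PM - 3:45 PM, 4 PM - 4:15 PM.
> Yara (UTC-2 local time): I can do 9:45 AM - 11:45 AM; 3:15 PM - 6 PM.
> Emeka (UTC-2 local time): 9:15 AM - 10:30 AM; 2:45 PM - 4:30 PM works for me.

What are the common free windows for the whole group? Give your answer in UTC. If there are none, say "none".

11:45-12:30, 17:15-17:45, 18:00-18:15

Jonas in UTC: 08:30-10:45, 11:15-13:45, 14:15-19:45.
Yuki in UTC: 10:00-11:00, 11:15-13:30, 14:15-19:15.
Finn in UTC: 11:45-15:30, 16:00-17:45, 18:00-18:15 (add 2h to convert from UTC-2).
Yara in UTC: 11:45-13:45, 17:15-20:00 (add 2h to convert from UTC-2).
Emeka in UTC: 11:15-12:30, 16:45-18:30 (add 2h to convert from UTC-2).
Jonas ∩ Yuki: 10:00-10:45, 11:15-13:30, 14:15-19:15.
Jonas ∩ Yuki ∩ Finn: 11:45-13:30, 14:15-15:30, 16:00-17:45, 18:00-18:15.
Jonas ∩ Yuki ∩ Finn ∩ Yara: 11:45-13:30, 17:15-17:45, 18:00-18:15.
Jonas ∩ Yuki ∩ Finn ∩ Yara ∩ Emeka: 11:45-12:30, 17:15-17:45, 18:00-18:15.
Those are the intersection windows.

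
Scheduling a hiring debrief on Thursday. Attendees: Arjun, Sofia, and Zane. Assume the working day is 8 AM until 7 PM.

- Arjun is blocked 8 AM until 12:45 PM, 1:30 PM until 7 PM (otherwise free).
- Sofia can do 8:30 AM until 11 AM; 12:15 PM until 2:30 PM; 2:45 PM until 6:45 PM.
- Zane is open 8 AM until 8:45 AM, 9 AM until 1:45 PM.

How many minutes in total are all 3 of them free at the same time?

Arjun free: 12:45-13:30 (invert busy blocks within the working day).
Sofia free: 08:30-11:00, 12:15-14:30, 14:45-18:45.
Zane free: 08:00-08:45, 09:00-13:45.
Arjun ∩ Sofia: 12:45-13:30.
Arjun ∩ Sofia ∩ Zane: 12:45-13:30.
That's a single block of 45 minutes.

45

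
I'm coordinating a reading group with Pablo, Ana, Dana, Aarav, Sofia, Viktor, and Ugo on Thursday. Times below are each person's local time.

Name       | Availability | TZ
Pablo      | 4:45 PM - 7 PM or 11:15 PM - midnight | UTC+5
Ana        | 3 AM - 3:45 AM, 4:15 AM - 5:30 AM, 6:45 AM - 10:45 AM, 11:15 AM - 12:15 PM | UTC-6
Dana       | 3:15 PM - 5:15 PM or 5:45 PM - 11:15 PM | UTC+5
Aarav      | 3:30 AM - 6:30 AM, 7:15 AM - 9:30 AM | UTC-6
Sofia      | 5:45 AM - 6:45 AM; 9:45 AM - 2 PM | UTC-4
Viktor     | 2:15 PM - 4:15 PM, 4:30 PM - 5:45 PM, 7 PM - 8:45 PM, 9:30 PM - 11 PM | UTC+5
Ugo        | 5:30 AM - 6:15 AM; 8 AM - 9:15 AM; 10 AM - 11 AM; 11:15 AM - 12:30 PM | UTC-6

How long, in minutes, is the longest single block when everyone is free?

Pablo in UTC: 11:45-14:00, 18:15-19:00 (subtract 5h to convert from UTC+5).
Ana in UTC: 09:00-09:45, 10:15-11:30, 12:45-16:45, 17:15-18:15 (add 6h to convert from UTC-6).
Dana in UTC: 10:15-12:15, 12:45-18:15 (subtract 5h to convert from UTC+5).
Aarav in UTC: 09:30-12:30, 13:15-15:30 (add 6h to convert from UTC-6).
Sofia in UTC: 09:45-10:45, 13:45-18:00 (add 4h to convert from UTC-4).
Viktor in UTC: 09:15-11:15, 11:30-12:45, 14:00-15:45, 16:30-18:00 (subtract 5h to convert from UTC+5).
Ugo in UTC: 11:30-12:15, 14:00-15:15, 16:00-17:00, 17:15-18:30 (add 6h to convert from UTC-6).
Pablo ∩ Ana: 12:45-14:00.
Pablo ∩ Ana ∩ Dana: 12:45-14:00.
Pablo ∩ Ana ∩ Dana ∩ Aarav: 13:15-14:00.
Pablo ∩ Ana ∩ Dana ∩ Aarav ∩ Sofia: 13:45-14:00.
Pablo ∩ Ana ∩ Dana ∩ Aarav ∩ Sofia ∩ Viktor: ∅.
Pablo ∩ Ana ∩ Dana ∩ Aarav ∩ Sofia ∩ Viktor ∩ Ugo: ∅.
There is no time when everyone is free.
No common window exists, so the longest block is 0 minutes.

0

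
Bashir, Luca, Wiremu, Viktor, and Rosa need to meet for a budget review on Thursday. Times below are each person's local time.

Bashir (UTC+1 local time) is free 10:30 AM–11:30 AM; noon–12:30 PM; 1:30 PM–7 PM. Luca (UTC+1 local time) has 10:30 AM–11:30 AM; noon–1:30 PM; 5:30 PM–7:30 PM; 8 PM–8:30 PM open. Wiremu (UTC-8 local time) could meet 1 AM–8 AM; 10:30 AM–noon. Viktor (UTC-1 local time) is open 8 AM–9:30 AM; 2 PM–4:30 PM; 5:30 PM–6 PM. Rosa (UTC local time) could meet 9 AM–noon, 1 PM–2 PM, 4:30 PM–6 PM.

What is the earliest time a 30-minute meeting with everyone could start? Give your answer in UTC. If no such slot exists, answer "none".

Bashir in UTC: 09:30-10:30, 11:00-11:30, 12:30-18:00 (subtract 1h to convert from UTC+1).
Luca in UTC: 09:30-10:30, 11:00-12:30, 16:30-18:30, 19:00-19:30 (subtract 1h to convert from UTC+1).
Wiremu in UTC: 09:00-16:00, 18:30-20:00 (add 8h to convert from UTC-8).
Viktor in UTC: 09:00-10:30, 15:00-17:30, 18:30-19:00 (add 1h to convert from UTC-1).
Rosa in UTC: 09:00-12:00, 13:00-14:00, 16:30-18:00.
Bashir ∩ Luca: 09:30-10:30, 11:00-11:30, 16:30-18:00.
Bashir ∩ Luca ∩ Wiremu: 09:30-10:30, 11:00-11:30.
Bashir ∩ Luca ∩ Wiremu ∩ Viktor: 09:30-10:30.
Bashir ∩ Luca ∩ Wiremu ∩ Viktor ∩ Rosa: 09:30-10:30.
The first common window of at least 30 minutes is 09:30-10:30, so the earliest start is 09:30.

09:30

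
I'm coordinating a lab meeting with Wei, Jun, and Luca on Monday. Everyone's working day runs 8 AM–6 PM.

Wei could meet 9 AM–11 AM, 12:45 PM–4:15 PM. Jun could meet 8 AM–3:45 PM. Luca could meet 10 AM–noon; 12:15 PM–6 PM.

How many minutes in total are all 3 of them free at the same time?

240

Wei ∩ Jun: 09:00-11:00, 12:45-15:45.
Wei ∩ Jun ∩ Luca: 10:00-11:00, 12:45-15:45.
Summing the common windows: 60 + 180 = 240 minutes.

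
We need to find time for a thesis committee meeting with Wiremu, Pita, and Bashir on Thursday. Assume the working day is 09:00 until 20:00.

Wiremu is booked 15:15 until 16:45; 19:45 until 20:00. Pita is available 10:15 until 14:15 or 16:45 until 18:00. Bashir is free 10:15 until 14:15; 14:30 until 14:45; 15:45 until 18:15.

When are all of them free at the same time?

Wiremu free: 09:00-15:15, 16:45-19:45 (invert busy blocks within the working day).
Pita free: 10:15-14:15, 16:45-18:00.
Bashir free: 10:15-14:15, 14:30-14:45, 15:45-18:15.
Wiremu ∩ Pita: 10:15-14:15, 16:45-18:00.
Wiremu ∩ Pita ∩ Bashir: 10:15-14:15, 16:45-18:00.
Those are the intersection windows.

10:15-14:15, 16:45-18:00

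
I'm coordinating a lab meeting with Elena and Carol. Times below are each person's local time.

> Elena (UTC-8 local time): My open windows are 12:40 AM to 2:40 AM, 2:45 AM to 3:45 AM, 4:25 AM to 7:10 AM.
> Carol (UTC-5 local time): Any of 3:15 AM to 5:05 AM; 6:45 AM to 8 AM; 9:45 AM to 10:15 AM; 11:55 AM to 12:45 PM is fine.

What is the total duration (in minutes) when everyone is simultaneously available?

Elena in UTC: 08:40-10:40, 10:45-11:45, 12:25-15:10 (add 8h to convert from UTC-8).
Carol in UTC: 08:15-10:05, 11:45-13:00, 14:45-15:15, 16:55-17:45 (add 5h to convert from UTC-5).
Elena ∩ Carol: 08:40-10:05, 12:25-13:00, 14:45-15:10.
Summing the common windows: 85 + 35 + 25 = 145 minutes.

145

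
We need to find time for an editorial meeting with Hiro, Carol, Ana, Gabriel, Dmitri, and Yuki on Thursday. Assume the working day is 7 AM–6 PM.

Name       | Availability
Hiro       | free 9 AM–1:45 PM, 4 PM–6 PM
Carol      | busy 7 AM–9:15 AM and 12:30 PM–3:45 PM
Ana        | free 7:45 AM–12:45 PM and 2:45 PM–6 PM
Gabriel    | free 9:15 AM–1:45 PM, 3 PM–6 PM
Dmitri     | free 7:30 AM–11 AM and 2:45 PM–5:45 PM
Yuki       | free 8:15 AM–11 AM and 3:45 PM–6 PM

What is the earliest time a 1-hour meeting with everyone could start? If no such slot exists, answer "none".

09:15

Hiro free: 09:00-13:45, 16:00-18:00.
Carol free: 09:15-12:30, 15:45-18:00 (invert busy blocks within the working day).
Ana free: 07:45-12:45, 14:45-18:00.
Gabriel free: 09:15-13:45, 15:00-18:00.
Dmitri free: 07:30-11:00, 14:45-17:45.
Yuki free: 08:15-11:00, 15:45-18:00.
Hiro ∩ Carol: 09:15-12:30, 16:00-18:00.
Hiro ∩ Carol ∩ Ana: 09:15-12:30, 16:00-18:00.
Hiro ∩ Carol ∩ Ana ∩ Gabriel: 09:15-12:30, 16:00-18:00.
Hiro ∩ Carol ∩ Ana ∩ Gabriel ∩ Dmitri: 09:15-11:00, 16:00-17:45.
Hiro ∩ Carol ∩ Ana ∩ Gabriel ∩ Dmitri ∩ Yuki: 09:15-11:00, 16:00-17:45.
The first common window of at least 60 minutes is 09:15-11:00, so the earliest start is 09:15.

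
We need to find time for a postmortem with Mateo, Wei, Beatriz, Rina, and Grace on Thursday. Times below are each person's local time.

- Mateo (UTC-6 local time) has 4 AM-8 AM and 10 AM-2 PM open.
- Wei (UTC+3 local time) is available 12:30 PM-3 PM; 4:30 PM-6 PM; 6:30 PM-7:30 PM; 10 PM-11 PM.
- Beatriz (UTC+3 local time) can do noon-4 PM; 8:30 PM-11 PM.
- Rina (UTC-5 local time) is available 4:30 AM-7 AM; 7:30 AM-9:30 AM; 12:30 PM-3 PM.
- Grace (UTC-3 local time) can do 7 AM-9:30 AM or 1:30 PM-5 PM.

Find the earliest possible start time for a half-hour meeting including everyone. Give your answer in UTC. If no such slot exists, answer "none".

Mateo in UTC: 10:00-14:00, 16:00-20:00 (add 6h to convert from UTC-6).
Wei in UTC: 09:30-12:00, 13:30-15:00, 15:30-16:30, 19:00-20:00 (subtract 3h to convert from UTC+3).
Beatriz in UTC: 09:00-13:00, 17:30-20:00 (subtract 3h to convert from UTC+3).
Rina in UTC: 09:30-12:00, 12:30-14:30, 17:30-20:00 (add 5h to convert from UTC-5).
Grace in UTC: 10:00-12:30, 16:30-20:00 (add 3h to convert from UTC-3).
Mateo ∩ Wei: 10:00-12:00, 13:30-14:00, 16:00-16:30, 19:00-20:00.
Mateo ∩ Wei ∩ Beatriz: 10:00-12:00, 19:00-20:00.
Mateo ∩ Wei ∩ Beatriz ∩ Rina: 10:00-12:00, 19:00-20:00.
Mateo ∩ Wei ∩ Beatriz ∩ Rina ∩ Grace: 10:00-12:00, 19:00-20:00.
Those are the intersection windows.
The first common window of at least 30 minutes is 10:00-12:00, so the earliest start is 10:00.

10:00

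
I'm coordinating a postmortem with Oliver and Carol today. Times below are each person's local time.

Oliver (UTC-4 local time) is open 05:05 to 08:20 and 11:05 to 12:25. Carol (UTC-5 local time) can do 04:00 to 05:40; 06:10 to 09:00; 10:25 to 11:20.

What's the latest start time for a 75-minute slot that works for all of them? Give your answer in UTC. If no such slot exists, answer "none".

09:25

Oliver in UTC: 09:05-12:20, 15:05-16:25 (add 4h to convert from UTC-4).
Carol in UTC: 09:00-10:40, 11:10-14:00, 15:25-16:20 (add 5h to convert from UTC-5).
Oliver ∩ Carol: 09:05-10:40, 11:10-12:20, 15:25-16:20.
The last common window of at least 75 minutes is 09:05-10:40; a 75-minute meeting can start as late as 09:25 and still end by 10:40.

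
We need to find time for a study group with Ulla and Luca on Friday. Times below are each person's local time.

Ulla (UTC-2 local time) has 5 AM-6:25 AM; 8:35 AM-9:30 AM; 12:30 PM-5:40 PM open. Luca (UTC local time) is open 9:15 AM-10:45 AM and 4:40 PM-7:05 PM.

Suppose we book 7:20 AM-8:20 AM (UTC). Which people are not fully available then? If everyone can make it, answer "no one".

Luca

Ulla in UTC: 07:00-08:25, 10:35-11:30, 14:30-19:40 (add 2h to convert from UTC-2).
Luca in UTC: 09:15-10:45, 16:40-19:05.
Ulla: free for 07:20-08:20. Luca: not fully free for 07:20-08:20.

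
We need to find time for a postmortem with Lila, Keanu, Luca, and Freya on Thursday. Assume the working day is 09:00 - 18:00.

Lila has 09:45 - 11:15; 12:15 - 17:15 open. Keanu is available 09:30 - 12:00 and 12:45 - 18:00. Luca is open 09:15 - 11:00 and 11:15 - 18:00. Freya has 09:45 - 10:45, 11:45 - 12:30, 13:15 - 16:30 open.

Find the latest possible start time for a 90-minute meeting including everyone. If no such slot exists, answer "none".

Lila ∩ Keanu: 09:45-11:15, 12:45-17:15.
Lila ∩ Keanu ∩ Luca: 09:45-11:00, 12:45-17:15.
Lila ∩ Keanu ∩ Luca ∩ Freya: 09:45-10:45, 13:15-16:30.
Those are the intersection windows.
The last common window of at least 90 minutes is 13:15-16:30; a 90-minute meeting can start as late as 15:00 and still end by 16:30.

15:00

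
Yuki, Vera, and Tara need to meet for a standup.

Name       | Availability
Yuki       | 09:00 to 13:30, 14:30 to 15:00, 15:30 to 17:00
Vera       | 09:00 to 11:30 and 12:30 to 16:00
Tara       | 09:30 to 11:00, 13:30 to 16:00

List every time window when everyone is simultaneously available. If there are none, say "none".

09:30-11:00, 14:30-15:00, 15:30-16:00

Yuki ∩ Vera: 09:00-11:30, 12:30-13:30, 14:30-15:00, 15:30-16:00.
Yuki ∩ Vera ∩ Tara: 09:30-11:00, 14:30-15:00, 15:30-16:00.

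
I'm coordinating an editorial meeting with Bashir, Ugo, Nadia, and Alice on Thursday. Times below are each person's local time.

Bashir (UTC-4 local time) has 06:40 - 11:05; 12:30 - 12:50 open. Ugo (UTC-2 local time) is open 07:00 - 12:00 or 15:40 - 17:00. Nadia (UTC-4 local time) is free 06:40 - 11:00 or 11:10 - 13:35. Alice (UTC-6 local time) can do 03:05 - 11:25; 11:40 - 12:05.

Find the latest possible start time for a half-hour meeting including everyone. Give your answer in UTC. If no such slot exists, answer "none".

13:30

Bashir in UTC: 10:40-15:05, 16:30-16:50 (add 4h to convert from UTC-4).
Ugo in UTC: 09:00-14:00, 17:40-19:00 (add 2h to convert from UTC-2).
Nadia in UTC: 10:40-15:00, 15:10-17:35 (add 4h to convert from UTC-4).
Alice in UTC: 09:05-17:25, 17:40-18:05 (add 6h to convert from UTC-6).
Bashir ∩ Ugo: 10:40-14:00.
Bashir ∩ Ugo ∩ Nadia: 10:40-14:00.
Bashir ∩ Ugo ∩ Nadia ∩ Alice: 10:40-14:00.
Those are the intersection windows.
The last common window of at least 30 minutes is 10:40-14:00; a 30-minute meeting can start as late as 13:30 and still end by 14:00.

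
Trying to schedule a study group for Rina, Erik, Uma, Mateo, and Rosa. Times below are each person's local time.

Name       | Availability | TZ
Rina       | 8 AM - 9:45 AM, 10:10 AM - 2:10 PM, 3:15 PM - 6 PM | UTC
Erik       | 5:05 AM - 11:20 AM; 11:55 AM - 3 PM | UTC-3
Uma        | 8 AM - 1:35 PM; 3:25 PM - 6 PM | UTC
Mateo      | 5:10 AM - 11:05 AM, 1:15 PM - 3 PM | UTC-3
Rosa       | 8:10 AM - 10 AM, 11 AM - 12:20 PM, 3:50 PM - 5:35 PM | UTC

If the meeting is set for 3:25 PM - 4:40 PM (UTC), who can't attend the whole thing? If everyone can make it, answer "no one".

Rina in UTC: 08:00-09:45, 10:10-14:10, 15:15-18:00.
Erik in UTC: 08:05-14:20, 14:55-18:00 (add 3h to convert from UTC-3).
Uma in UTC: 08:00-13:35, 15:25-18:00.
Mateo in UTC: 08:10-14:05, 16:15-18:00 (add 3h to convert from UTC-3).
Rosa in UTC: 08:10-10:00, 11:00-12:20, 15:50-17:35.
Rina: free for 15:25-16:40. Erik: free for 15:25-16:40. Uma: free for 15:25-16:40. Mateo: not fully free for 15:25-16:40. Rosa: not fully free for 15:25-16:40.

Mateo, Rosa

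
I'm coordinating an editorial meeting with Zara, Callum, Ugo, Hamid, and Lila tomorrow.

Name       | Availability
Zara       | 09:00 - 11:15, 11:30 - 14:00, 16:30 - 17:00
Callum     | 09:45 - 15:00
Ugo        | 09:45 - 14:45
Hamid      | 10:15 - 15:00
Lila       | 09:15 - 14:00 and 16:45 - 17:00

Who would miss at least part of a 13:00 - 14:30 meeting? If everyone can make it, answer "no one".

Zara: not fully free for 13:00-14:30. Callum: free for 13:00-14:30. Ugo: free for 13:00-14:30. Hamid: free for 13:00-14:30. Lila: not fully free for 13:00-14:30.

Lila, Zara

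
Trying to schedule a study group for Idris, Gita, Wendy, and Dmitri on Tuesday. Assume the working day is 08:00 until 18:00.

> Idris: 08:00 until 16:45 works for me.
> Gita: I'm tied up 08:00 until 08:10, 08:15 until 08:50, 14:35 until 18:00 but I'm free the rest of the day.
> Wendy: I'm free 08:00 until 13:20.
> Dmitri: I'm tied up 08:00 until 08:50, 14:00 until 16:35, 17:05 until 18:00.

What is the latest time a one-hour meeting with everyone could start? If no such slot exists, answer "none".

Idris free: 08:00-16:45.
Gita free: 08:10-08:15, 08:50-14:35 (invert busy blocks within the working day).
Wendy free: 08:00-13:20.
Dmitri free: 08:50-14:00, 16:35-17:05 (invert busy blocks within the working day).
Idris ∩ Gita: 08:10-08:15, 08:50-14:35.
Idris ∩ Gita ∩ Wendy: 08:10-08:15, 08:50-13:20.
Idris ∩ Gita ∩ Wendy ∩ Dmitri: 08:50-13:20.
The last common window of at least 60 minutes is 08:50-13:20; a 60-minute meeting can start as late as 12:20 and still end by 13:20.

12:20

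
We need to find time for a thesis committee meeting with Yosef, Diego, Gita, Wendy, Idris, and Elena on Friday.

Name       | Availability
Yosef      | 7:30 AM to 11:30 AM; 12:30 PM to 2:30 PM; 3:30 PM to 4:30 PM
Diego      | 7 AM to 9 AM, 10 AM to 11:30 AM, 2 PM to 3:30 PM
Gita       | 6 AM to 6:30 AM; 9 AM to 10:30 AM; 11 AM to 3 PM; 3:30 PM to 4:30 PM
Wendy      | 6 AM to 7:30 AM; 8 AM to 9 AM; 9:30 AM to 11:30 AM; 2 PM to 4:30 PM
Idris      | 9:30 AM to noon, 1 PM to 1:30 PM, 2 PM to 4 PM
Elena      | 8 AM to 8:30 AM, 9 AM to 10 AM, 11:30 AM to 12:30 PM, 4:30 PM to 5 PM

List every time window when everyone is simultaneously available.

Yosef ∩ Diego: 07:30-09:00, 10:00-11:30, 14:00-14:30.
Yosef ∩ Diego ∩ Gita: 10:00-10:30, 11:00-11:30, 14:00-14:30.
Yosef ∩ Diego ∩ Gita ∩ Wendy: 10:00-10:30, 11:00-11:30, 14:00-14:30.
Yosef ∩ Diego ∩ Gita ∩ Wendy ∩ Idris: 10:00-10:30, 11:00-11:30, 14:00-14:30.
Yosef ∩ Diego ∩ Gita ∩ Wendy ∩ Idris ∩ Elena: ∅.
There is no time when everyone is free.

none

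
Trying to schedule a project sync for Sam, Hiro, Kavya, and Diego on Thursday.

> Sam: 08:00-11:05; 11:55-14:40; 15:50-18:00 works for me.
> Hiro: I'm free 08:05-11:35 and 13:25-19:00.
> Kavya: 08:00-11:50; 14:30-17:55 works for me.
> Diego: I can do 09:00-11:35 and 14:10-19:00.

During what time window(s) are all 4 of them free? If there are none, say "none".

Sam ∩ Hiro: 08:05-11:05, 13:25-14:40, 15:50-18:00.
Sam ∩ Hiro ∩ Kavya: 08:05-11:05, 14:30-14:40, 15:50-17:55.
Sam ∩ Hiro ∩ Kavya ∩ Diego: 09:00-11:05, 14:30-14:40, 15:50-17:55.
Those are the intersection windows.

09:00-11:05, 14:30-14:40, 15:50-17:55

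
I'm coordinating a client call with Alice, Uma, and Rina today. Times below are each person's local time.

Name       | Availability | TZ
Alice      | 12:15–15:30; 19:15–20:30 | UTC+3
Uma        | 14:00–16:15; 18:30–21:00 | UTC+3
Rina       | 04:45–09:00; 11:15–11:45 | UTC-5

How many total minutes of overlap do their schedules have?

Alice in UTC: 09:15-12:30, 16:15-17:30 (subtract 3h to convert from UTC+3).
Uma in UTC: 11:00-13:15, 15:30-18:00 (subtract 3h to convert from UTC+3).
Rina in UTC: 09:45-14:00, 16:15-16:45 (add 5h to convert from UTC-5).
Alice ∩ Uma: 11:00-12:30, 16:15-17:30.
Alice ∩ Uma ∩ Rina: 11:00-12:30, 16:15-16:45.
Summing the common windows: 90 + 30 = 120 minutes.

120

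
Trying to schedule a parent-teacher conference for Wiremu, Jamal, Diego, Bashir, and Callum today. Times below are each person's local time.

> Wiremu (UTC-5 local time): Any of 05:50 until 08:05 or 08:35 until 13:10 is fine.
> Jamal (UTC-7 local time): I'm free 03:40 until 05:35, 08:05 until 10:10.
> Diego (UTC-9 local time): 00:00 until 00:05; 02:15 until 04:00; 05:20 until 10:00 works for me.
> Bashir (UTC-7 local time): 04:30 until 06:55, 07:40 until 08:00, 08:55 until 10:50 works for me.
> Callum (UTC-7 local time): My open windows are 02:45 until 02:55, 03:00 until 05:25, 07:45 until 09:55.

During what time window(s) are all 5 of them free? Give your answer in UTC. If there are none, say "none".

11:30-12:25, 15:55-16:55

Wiremu in UTC: 10:50-13:05, 13:35-18:10 (add 5h to convert from UTC-5).
Jamal in UTC: 10:40-12:35, 15:05-17:10 (add 7h to convert from UTC-7).
Diego in UTC: 09:00-09:05, 11:15-13:00, 14:20-19:00 (add 9h to convert from UTC-9).
Bashir in UTC: 11:30-13:55, 14:40-15:00, 15:55-17:50 (add 7h to convert from UTC-7).
Callum in UTC: 09:45-09:55, 10:00-12:25, 14:45-16:55 (add 7h to convert from UTC-7).
Wiremu ∩ Jamal: 10:50-12:35, 15:05-17:10.
Wiremu ∩ Jamal ∩ Diego: 11:15-12:35, 15:05-17:10.
Wiremu ∩ Jamal ∩ Diego ∩ Bashir: 11:30-12:35, 15:55-17:10.
Wiremu ∩ Jamal ∩ Diego ∩ Bashir ∩ Callum: 11:30-12:25, 15:55-16:55.
Those are the intersection windows.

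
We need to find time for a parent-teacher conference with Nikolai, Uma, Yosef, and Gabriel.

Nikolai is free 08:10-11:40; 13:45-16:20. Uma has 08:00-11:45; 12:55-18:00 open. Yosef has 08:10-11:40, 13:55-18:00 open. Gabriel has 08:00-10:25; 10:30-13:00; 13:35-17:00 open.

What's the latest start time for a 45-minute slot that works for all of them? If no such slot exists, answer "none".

15:35

Nikolai ∩ Uma: 08:10-11:40, 13:45-16:20.
Nikolai ∩ Uma ∩ Yosef: 08:10-11:40, 13:55-16:20.
Nikolai ∩ Uma ∩ Yosef ∩ Gabriel: 08:10-10:25, 10:30-11:40, 13:55-16:20.
The last common window of at least 45 minutes is 13:55-16:20; a 45-minute meeting can start as late as 15:35 and still end by 16:20.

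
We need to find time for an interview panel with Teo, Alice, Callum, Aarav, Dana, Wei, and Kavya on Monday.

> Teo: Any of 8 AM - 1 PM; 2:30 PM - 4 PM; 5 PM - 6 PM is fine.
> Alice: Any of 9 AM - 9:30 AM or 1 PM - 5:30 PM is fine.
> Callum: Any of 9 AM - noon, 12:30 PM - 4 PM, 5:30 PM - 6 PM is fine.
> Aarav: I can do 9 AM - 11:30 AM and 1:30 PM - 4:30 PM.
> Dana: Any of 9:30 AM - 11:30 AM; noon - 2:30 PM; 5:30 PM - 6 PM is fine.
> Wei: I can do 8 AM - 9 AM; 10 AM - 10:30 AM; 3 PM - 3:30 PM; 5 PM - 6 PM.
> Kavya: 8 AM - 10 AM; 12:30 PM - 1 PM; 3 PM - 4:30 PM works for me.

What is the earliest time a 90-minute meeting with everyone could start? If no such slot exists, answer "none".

Teo ∩ Alice: 09:00-09:30, 14:30-16:00, 17:00-17:30.
Teo ∩ Alice ∩ Callum: 09:00-09:30, 14:30-16:00.
Teo ∩ Alice ∩ Callum ∩ Aarav: 09:00-09:30, 14:30-16:00.
Teo ∩ Alice ∩ Callum ∩ Aarav ∩ Dana: ∅.
Teo ∩ Alice ∩ Callum ∩ Aarav ∩ Dana ∩ Wei: ∅.
Teo ∩ Alice ∩ Callum ∩ Aarav ∩ Dana ∩ Wei ∩ Kavya: ∅.
There is no time when everyone is free.
No common window is at least 90 minutes long.

none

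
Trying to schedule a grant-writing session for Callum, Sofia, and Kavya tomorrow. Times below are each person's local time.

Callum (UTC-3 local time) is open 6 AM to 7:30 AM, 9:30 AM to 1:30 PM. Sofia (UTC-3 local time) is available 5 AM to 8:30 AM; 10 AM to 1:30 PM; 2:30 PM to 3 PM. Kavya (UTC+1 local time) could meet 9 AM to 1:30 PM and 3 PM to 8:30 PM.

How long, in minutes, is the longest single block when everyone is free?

Callum in UTC: 09:00-10:30, 12:30-16:30 (add 3h to convert from UTC-3).
Sofia in UTC: 08:00-11:30, 13:00-16:30, 17:30-18:00 (add 3h to convert from UTC-3).
Kavya in UTC: 08:00-12:30, 14:00-19:30 (subtract 1h to convert from UTC+1).
Callum ∩ Sofia: 09:00-10:30, 13:00-16:30.
Callum ∩ Sofia ∩ Kavya: 09:00-10:30, 14:00-16:30.
Those are the intersection windows.
The longest is 14:00-16:30 at 150 minutes.

150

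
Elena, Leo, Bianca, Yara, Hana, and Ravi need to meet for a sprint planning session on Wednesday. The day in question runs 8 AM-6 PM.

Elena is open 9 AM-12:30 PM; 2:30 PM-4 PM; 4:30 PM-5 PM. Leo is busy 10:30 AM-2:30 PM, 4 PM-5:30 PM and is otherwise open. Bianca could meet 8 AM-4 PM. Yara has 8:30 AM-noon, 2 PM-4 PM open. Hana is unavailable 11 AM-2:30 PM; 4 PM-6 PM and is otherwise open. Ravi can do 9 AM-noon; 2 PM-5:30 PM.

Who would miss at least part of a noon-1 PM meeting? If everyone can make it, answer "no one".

Elena, Hana, Leo, Ravi, Yara

Elena free: 09:00-12:30, 14:30-16:00, 16:30-17:00.
Leo free: 08:00-10:30, 14:30-16:00, 17:30-18:00 (invert busy blocks within the working day).
Bianca free: 08:00-16:00.
Yara free: 08:30-12:00, 14:00-16:00.
Hana free: 08:00-11:00, 14:30-16:00 (invert busy blocks within the working day).
Ravi free: 09:00-12:00, 14:00-17:30.
Elena: not fully free for 12:00-13:00. Leo: not fully free for 12:00-13:00. Bianca: free for 12:00-13:00. Yara: not fully free for 12:00-13:00. Hana: not fully free for 12:00-13:00. Ravi: not fully free for 12:00-13:00.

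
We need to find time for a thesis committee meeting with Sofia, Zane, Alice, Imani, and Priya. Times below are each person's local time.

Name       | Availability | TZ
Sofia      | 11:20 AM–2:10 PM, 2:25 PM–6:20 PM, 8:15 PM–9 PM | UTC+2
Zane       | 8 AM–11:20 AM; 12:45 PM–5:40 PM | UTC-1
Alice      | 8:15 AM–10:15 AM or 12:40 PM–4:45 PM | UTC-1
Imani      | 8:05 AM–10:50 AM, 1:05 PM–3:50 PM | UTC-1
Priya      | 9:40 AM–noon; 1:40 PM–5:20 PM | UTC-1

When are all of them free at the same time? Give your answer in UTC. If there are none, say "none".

Sofia in UTC: 09:20-12:10, 12:25-16:20, 18:15-19:00 (subtract 2h to convert from UTC+2).
Zane in UTC: 09:00-12:20, 13:45-18:40 (add 1h to convert from UTC-1).
Alice in UTC: 09:15-11:15, 13:40-17:45 (add 1h to convert from UTC-1).
Imani in UTC: 09:05-11:50, 14:05-16:50 (add 1h to convert from UTC-1).
Priya in UTC: 10:40-13:00, 14:40-18:20 (add 1h to convert from UTC-1).
Sofia ∩ Zane: 09:20-12:10, 13:45-16:20, 18:15-18:40.
Sofia ∩ Zane ∩ Alice: 09:20-11:15, 13:45-16:20.
Sofia ∩ Zane ∩ Alice ∩ Imani: 09:20-11:15, 14:05-16:20.
Sofia ∩ Zane ∩ Alice ∩ Imani ∩ Priya: 10:40-11:15, 14:40-16:20.
Those are the intersection windows.

10:40-11:15, 14:40-16:20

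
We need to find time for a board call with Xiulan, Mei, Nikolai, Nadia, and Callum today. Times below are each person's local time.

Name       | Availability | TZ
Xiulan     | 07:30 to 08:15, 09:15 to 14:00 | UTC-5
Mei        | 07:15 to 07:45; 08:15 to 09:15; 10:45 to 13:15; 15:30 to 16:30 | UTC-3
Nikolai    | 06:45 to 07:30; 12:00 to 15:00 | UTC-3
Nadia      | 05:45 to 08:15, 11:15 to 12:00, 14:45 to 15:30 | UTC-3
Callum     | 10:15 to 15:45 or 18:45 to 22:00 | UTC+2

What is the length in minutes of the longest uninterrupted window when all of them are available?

0

Xiulan in UTC: 12:30-13:15, 14:15-19:00 (add 5h to convert from UTC-5).
Mei in UTC: 10:15-10:45, 11:15-12:15, 13:45-16:15, 18:30-19:30 (add 3h to convert from UTC-3).
Nikolai in UTC: 09:45-10:30, 15:00-18:00 (add 3h to convert from UTC-3).
Nadia in UTC: 08:45-11:15, 14:15-15:00, 17:45-18:30 (add 3h to convert from UTC-3).
Callum in UTC: 08:15-13:45, 16:45-20:00 (subtract 2h to convert from UTC+2).
Xiulan ∩ Mei: 14:15-16:15, 18:30-19:00.
Xiulan ∩ Mei ∩ Nikolai: 15:00-16:15.
Xiulan ∩ Mei ∩ Nikolai ∩ Nadia: ∅.
Xiulan ∩ Mei ∩ Nikolai ∩ Nadia ∩ Callum: ∅.
There is no time when everyone is free.
No common window exists, so the longest block is 0 minutes.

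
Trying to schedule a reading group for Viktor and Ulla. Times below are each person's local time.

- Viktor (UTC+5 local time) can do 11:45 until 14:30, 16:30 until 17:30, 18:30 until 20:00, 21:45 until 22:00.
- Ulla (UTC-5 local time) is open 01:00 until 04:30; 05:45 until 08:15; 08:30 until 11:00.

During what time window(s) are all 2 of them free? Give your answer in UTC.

06:45-09:30, 11:30-12:30, 13:30-15:00

Viktor in UTC: 06:45-09:30, 11:30-12:30, 13:30-15:00, 16:45-17:00 (subtract 5h to convert from UTC+5).
Ulla in UTC: 06:00-09:30, 10:45-13:15, 13:30-16:00 (add 5h to convert from UTC-5).
Viktor ∩ Ulla: 06:45-09:30, 11:30-12:30, 13:30-15:00.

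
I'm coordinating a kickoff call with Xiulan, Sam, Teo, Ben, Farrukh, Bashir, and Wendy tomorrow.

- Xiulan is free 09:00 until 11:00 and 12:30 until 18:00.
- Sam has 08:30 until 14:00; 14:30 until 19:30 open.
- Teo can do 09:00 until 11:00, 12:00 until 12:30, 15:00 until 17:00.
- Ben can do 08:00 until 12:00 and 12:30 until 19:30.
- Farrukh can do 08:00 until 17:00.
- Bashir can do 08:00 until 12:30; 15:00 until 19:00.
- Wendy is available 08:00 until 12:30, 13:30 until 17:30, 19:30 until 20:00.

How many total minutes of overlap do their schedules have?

Xiulan ∩ Sam: 09:00-11:00, 12:30-14:00, 14:30-18:00.
Xiulan ∩ Sam ∩ Teo: 09:00-11:00, 15:00-17:00.
Xiulan ∩ Sam ∩ Teo ∩ Ben: 09:00-11:00, 15:00-17:00.
Xiulan ∩ Sam ∩ Teo ∩ Ben ∩ Farrukh: 09:00-11:00, 15:00-17:00.
Xiulan ∩ Sam ∩ Teo ∩ Ben ∩ Farrukh ∩ Bashir: 09:00-11:00, 15:00-17:00.
Xiulan ∩ Sam ∩ Teo ∩ Ben ∩ Farrukh ∩ Bashir ∩ Wendy: 09:00-11:00, 15:00-17:00.
Those are the intersection windows.
Summing the common windows: 120 + 120 = 240 minutes.

240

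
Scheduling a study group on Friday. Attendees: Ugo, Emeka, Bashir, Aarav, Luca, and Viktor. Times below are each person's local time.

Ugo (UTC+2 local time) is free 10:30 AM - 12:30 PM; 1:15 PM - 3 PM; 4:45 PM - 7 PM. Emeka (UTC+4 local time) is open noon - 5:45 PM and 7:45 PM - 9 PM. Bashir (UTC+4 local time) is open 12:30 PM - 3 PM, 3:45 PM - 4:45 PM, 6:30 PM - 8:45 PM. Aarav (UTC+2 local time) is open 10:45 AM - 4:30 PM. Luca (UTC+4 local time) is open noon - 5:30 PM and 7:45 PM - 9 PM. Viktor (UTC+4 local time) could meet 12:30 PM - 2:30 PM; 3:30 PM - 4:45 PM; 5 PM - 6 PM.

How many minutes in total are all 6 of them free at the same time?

Ugo in UTC: 08:30-10:30, 11:15-13:00, 14:45-17:00 (subtract 2h to convert from UTC+2).
Emeka in UTC: 08:00-13:45, 15:45-17:00 (subtract 4h to convert from UTC+4).
Bashir in UTC: 08:30-11:00, 11:45-12:45, 14:30-16:45 (subtract 4h to convert from UTC+4).
Aarav in UTC: 08:45-14:30 (subtract 2h to convert from UTC+2).
Luca in UTC: 08:00-13:30, 15:45-17:00 (subtract 4h to convert from UTC+4).
Viktor in UTC: 08:30-10:30, 11:30-12:45, 13:00-14:00 (subtract 4h to convert from UTC+4).
Ugo ∩ Emeka: 08:30-10:30, 11:15-13:00, 15:45-17:00.
Ugo ∩ Emeka ∩ Bashir: 08:30-10:30, 11:45-12:45, 15:45-16:45.
Ugo ∩ Emeka ∩ Bashir ∩ Aarav: 08:45-10:30, 11:45-12:45.
Ugo ∩ Emeka ∩ Bashir ∩ Aarav ∩ Luca: 08:45-10:30, 11:45-12:45.
Ugo ∩ Emeka ∩ Bashir ∩ Aarav ∩ Luca ∩ Viktor: 08:45-10:30, 11:45-12:45.
So the common availability across everyone is 08:45-10:30, 11:45-12:45.
Summing the common windows: 105 + 60 = 165 minutes.

165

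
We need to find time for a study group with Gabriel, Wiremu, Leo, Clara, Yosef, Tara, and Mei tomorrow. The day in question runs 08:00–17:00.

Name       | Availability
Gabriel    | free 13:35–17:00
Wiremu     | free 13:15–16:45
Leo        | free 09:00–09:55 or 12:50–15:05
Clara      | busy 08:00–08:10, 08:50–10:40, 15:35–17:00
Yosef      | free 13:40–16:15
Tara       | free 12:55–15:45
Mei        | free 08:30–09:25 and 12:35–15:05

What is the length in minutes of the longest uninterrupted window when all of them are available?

85

Gabriel free: 13:35-17:00.
Wiremu free: 13:15-16:45.
Leo free: 09:00-09:55, 12:50-15:05.
Clara free: 08:10-08:50, 10:40-15:35 (invert busy blocks within the working day).
Yosef free: 13:40-16:15.
Tara free: 12:55-15:45.
Mei free: 08:30-09:25, 12:35-15:05.
Gabriel ∩ Wiremu: 13:35-16:45.
Gabriel ∩ Wiremu ∩ Leo: 13:35-15:05.
Gabriel ∩ Wiremu ∩ Leo ∩ Clara: 13:35-15:05.
Gabriel ∩ Wiremu ∩ Leo ∩ Clara ∩ Yosef: 13:40-15:05.
Gabriel ∩ Wiremu ∩ Leo ∩ Clara ∩ Yosef ∩ Tara: 13:40-15:05.
Gabriel ∩ Wiremu ∩ Leo ∩ Clara ∩ Yosef ∩ Tara ∩ Mei: 13:40-15:05.
The longest is 13:40-15:05 at 85 minutes.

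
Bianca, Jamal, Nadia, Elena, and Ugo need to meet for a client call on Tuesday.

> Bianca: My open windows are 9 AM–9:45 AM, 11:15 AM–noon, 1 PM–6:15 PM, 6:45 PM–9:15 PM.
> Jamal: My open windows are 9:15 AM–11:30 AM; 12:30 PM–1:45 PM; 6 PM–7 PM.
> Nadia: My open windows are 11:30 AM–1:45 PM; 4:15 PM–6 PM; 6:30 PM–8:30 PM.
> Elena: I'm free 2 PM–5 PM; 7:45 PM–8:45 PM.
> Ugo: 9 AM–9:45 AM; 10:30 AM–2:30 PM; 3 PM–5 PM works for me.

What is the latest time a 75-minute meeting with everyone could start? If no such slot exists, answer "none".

Bianca ∩ Jamal: 09:15-09:45, 11:15-11:30, 13:00-13:45, 18:00-18:15, 18:45-19:00.
Bianca ∩ Jamal ∩ Nadia: 13:00-13:45, 18:45-19:00.
Bianca ∩ Jamal ∩ Nadia ∩ Elena: ∅.
Bianca ∩ Jamal ∩ Nadia ∩ Elena ∩ Ugo: ∅.
There is no time when everyone is free.
No common window is at least 75 minutes long.

none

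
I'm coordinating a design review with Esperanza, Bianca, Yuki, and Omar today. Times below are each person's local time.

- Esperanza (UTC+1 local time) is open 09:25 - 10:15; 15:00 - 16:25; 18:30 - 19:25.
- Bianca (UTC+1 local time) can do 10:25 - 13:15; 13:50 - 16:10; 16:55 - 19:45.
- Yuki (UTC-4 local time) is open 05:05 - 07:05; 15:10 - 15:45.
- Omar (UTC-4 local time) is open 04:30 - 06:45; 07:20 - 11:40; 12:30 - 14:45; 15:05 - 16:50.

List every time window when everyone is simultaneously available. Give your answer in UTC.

none

Esperanza in UTC: 08:25-09:15, 14:00-15:25, 17:30-18:25 (subtract 1h to convert from UTC+1).
Bianca in UTC: 09:25-12:15, 12:50-15:10, 15:55-18:45 (subtract 1h to convert from UTC+1).
Yuki in UTC: 09:05-11:05, 19:10-19:45 (add 4h to convert from UTC-4).
Omar in UTC: 08:30-10:45, 11:20-15:40, 16:30-18:45, 19:05-20:50 (add 4h to convert from UTC-4).
Esperanza ∩ Bianca: 14:00-15:10, 17:30-18:25.
Esperanza ∩ Bianca ∩ Yuki: ∅.
Esperanza ∩ Bianca ∩ Yuki ∩ Omar: ∅.
There is no time when everyone is free.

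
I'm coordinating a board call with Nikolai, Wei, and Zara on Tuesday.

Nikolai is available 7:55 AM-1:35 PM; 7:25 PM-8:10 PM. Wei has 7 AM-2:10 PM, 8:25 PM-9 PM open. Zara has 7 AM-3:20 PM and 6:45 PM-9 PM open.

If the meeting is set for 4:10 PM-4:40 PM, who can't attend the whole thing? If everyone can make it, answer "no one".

Nikolai: not fully free for 16:10-16:40. Wei: not fully free for 16:10-16:40. Zara: not fully free for 16:10-16:40.

Nikolai, Wei, Zara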